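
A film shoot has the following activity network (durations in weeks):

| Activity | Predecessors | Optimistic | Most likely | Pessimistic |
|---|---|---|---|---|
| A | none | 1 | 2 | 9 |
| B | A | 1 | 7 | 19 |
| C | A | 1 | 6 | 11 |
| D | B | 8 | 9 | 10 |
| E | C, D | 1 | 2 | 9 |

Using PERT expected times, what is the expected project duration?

te_A = (1 + 4·2 + 9)/6 = 18/6 = 3
te_B = (1 + 4·7 + 19)/6 = 48/6 = 8
te_C = (1 + 4·6 + 11)/6 = 36/6 = 6
te_D = (8 + 4·9 + 10)/6 = 54/6 = 9
te_E = (1 + 4·2 + 9)/6 = 18/6 = 3

Forward pass:
ES_A = 0; EF_A = 3
ES_B = 3; EF_B = 3+8 = 11
ES_C = 3; EF_C = 3+6 = 9
ES_D = 11; EF_D = 11+9 = 20
ES_E = max(EF_C=9, EF_D=20) = 20; EF_E = 20+3 = 23
Expected project duration μ = 23 weeks. Critical path: A → B → D → E.

23 weeks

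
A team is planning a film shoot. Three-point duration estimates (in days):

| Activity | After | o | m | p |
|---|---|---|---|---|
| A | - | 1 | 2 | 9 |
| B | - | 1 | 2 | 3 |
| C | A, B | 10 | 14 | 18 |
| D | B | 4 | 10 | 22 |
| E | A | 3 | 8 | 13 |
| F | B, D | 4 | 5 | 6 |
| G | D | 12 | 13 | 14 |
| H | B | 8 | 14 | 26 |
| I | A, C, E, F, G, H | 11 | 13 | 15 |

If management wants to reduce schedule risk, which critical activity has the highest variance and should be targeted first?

D

te_A = (1 + 4·2 + 9)/6 = 18/6 = 3; σ²_A = ((9−1)/6)² = 1.778
te_B = (1 + 4·2 + 3)/6 = 12/6 = 2; σ²_B = ((3−1)/6)² = 0.111
te_C = (10 + 4·14 + 18)/6 = 84/6 = 14; σ²_C = ((18−10)/6)² = 1.778
te_D = (4 + 4·10 + 22)/6 = 66/6 = 11; σ²_D = ((22−4)/6)² = 9.000
te_E = (3 + 4·8 + 13)/6 = 48/6 = 8; σ²_E = ((13−3)/6)² = 2.778
te_F = (4 + 4·5 + 6)/6 = 30/6 = 5; σ²_F = ((6−4)/6)² = 0.111
te_G = (12 + 4·13 + 14)/6 = 78/6 = 13; σ²_G = ((14−12)/6)² = 0.111
te_H = (8 + 4·14 + 26)/6 = 90/6 = 15; σ²_H = ((26−8)/6)² = 9.000
te_I = (11 + 4·13 + 15)/6 = 78/6 = 13; σ²_I = ((15−11)/6)² = 0.444

Forward pass:
ES_A = 0; EF_A = 3
ES_B = 0; EF_B = 2
ES_C = max(EF_A=3, EF_B=2) = 3; EF_C = 3+14 = 17
ES_D = 2; EF_D = 2+11 = 13
ES_E = 3; EF_E = 3+8 = 11
ES_F = max(EF_B=2, EF_D=13) = 13; EF_F = 13+5 = 18
ES_G = 13; EF_G = 13+13 = 26
ES_H = 2; EF_H = 2+15 = 17
ES_I = max(EF_A=3, EF_C=17, EF_E=11, EF_F=18, EF_G=26, EF_H=17) = 26; EF_I = 26+13 = 39
Expected project duration μ = 39 days. Critical path: B → D → G → I.

Variances on critical path: σ²_B=0.111, σ²_D=9.000, σ²_G=0.111, σ²_I=0.444.
Largest is σ²_D = 9.000.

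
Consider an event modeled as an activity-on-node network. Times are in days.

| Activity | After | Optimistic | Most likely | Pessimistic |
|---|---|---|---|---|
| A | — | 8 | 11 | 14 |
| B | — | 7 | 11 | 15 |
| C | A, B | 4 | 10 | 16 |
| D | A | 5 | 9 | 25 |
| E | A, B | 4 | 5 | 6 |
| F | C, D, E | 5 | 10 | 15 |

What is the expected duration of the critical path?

32 days

te_A = (8 + 4·11 + 14)/6 = 66/6 = 11
te_B = (7 + 4·11 + 15)/6 = 66/6 = 11
te_C = (4 + 4·10 + 16)/6 = 60/6 = 10
te_D = (5 + 4·9 + 25)/6 = 66/6 = 11
te_E = (4 + 4·5 + 6)/6 = 30/6 = 5
te_F = (5 + 4·10 + 15)/6 = 60/6 = 10

Forward pass:
ES_A = 0; EF_A = 11
ES_B = 0; EF_B = 11
ES_C = max(EF_A=11, EF_B=11) = 11; EF_C = 11+10 = 21
ES_D = 11; EF_D = 11+11 = 22
ES_E = max(EF_A=11, EF_B=11) = 11; EF_E = 11+5 = 16
ES_F = max(EF_C=21, EF_D=22, EF_E=16) = 22; EF_F = 22+10 = 32
Expected project duration μ = 32 days. Critical path: A → D → F.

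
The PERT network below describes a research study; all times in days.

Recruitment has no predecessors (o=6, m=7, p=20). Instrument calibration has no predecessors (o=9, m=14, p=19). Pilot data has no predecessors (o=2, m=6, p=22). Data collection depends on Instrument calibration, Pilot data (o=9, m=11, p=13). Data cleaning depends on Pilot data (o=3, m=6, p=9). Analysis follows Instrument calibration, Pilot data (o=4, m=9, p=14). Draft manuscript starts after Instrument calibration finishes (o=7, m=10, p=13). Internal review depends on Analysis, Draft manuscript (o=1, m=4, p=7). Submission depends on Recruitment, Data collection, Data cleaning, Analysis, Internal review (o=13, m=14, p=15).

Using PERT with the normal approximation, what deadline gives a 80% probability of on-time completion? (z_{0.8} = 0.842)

te_Recruitment = (6 + 4·7 + 20)/6 = 54/6 = 9; σ²_Recruitment = ((20−6)/6)² = 5.444
te_Instrument calibration = (9 + 4·14 + 19)/6 = 84/6 = 14; σ²_Instrument calibration = ((19−9)/6)² = 2.778
te_Pilot data = (2 + 4·6 + 22)/6 = 48/6 = 8; σ²_Pilot data = ((22−2)/6)² = 11.111
te_Data collection = (9 + 4·11 + 13)/6 = 66/6 = 11; σ²_Data collection = ((13−9)/6)² = 0.444
te_Data cleaning = (3 + 4·6 + 9)/6 = 36/6 = 6; σ²_Data cleaning = ((9−3)/6)² = 1.000
te_Analysis = (4 + 4·9 + 14)/6 = 54/6 = 9; σ²_Analysis = ((14−4)/6)² = 2.778
te_Draft manuscript = (7 + 4·10 + 13)/6 = 60/6 = 10; σ²_Draft manuscript = ((13−7)/6)² = 1.000
te_Internal review = (1 + 4·4 + 7)/6 = 24/6 = 4; σ²_Internal review = ((7−1)/6)² = 1.000
te_Submission = (13 + 4·14 + 15)/6 = 84/6 = 14; σ²_Submission = ((15−13)/6)² = 0.111

Forward pass:
ES_Recruitment = 0; EF_Recruitment = 9
ES_Instrument calibration = 0; EF_Instrument calibration = 14
ES_Pilot data = 0; EF_Pilot data = 8
ES_Data collection = max(EF_Instrument calibration=14, EF_Pilot data=8) = 14; EF_Data collection = 14+11 = 25
ES_Data cleaning = 8; EF_Data cleaning = 8+6 = 14
ES_Analysis = max(EF_Instrument calibration=14, EF_Pilot data=8) = 14; EF_Analysis = 14+9 = 23
ES_Draft manuscript = 14; EF_Draft manuscript = 14+10 = 24
ES_Internal review = max(EF_Analysis=23, EF_Draft manuscript=24) = 24; EF_Internal review = 24+4 = 28
ES_Submission = max(EF_Recruitment=9, EF_Data collection=25, EF_Data cleaning=14, EF_Analysis=23, EF_Internal review=28) = 28; EF_Submission = 28+14 = 42
Expected project duration μ = 42 days. Critical path: Instrument calibration → Draft manuscript → Internal review → Submission.

Variance along critical path = 2.778 + 1.000 + 1.000 + 0.111 = 4.889; σ = 2.211 days.
D = μ + z·σ = 42 + 0.842·2.211 = 43.9 days

43.9 days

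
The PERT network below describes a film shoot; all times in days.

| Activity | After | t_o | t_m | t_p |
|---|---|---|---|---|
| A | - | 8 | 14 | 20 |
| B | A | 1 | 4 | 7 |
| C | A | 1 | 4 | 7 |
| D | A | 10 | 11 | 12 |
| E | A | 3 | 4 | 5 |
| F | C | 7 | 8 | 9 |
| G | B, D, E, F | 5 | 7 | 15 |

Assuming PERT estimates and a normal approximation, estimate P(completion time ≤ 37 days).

te_A = (8 + 4·14 + 20)/6 = 84/6 = 14; σ²_A = ((20−8)/6)² = 4.000
te_B = (1 + 4·4 + 7)/6 = 24/6 = 4; σ²_B = ((7−1)/6)² = 1.000
te_C = (1 + 4·4 + 7)/6 = 24/6 = 4; σ²_C = ((7−1)/6)² = 1.000
te_D = (10 + 4·11 + 12)/6 = 66/6 = 11; σ²_D = ((12−10)/6)² = 0.111
te_E = (3 + 4·4 + 5)/6 = 24/6 = 4; σ²_E = ((5−3)/6)² = 0.111
te_F = (7 + 4·8 + 9)/6 = 48/6 = 8; σ²_F = ((9−7)/6)² = 0.111
te_G = (5 + 4·7 + 15)/6 = 48/6 = 8; σ²_G = ((15−5)/6)² = 2.778

Forward pass:
ES_A = 0; EF_A = 14
ES_B = 14; EF_B = 14+4 = 18
ES_C = 14; EF_C = 14+4 = 18
ES_D = 14; EF_D = 14+11 = 25
ES_E = 14; EF_E = 14+4 = 18
ES_F = 18; EF_F = 18+8 = 26
ES_G = max(EF_B=18, EF_D=25, EF_E=18, EF_F=26) = 26; EF_G = 26+8 = 34
Expected project duration μ = 34 days. Critical path: A → C → F → G.

Variance along critical path = 4.000 + 1.000 + 0.111 + 2.778 = 7.889; σ = √7.889 = 2.809 days.
Z = (37 − 34) / 2.809 = 1.068
P(T ≤ 37) = Φ(1.068) ≈ 0.857

0.857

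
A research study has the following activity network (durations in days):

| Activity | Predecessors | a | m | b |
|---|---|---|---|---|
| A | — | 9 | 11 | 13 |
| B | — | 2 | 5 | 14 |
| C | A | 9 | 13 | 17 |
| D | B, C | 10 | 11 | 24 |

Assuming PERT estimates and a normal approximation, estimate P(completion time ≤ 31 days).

0.015

te_A = (9 + 4·11 + 13)/6 = 66/6 = 11; σ²_A = ((13−9)/6)² = 0.444
te_B = (2 + 4·5 + 14)/6 = 36/6 = 6; σ²_B = ((14−2)/6)² = 4.000
te_C = (9 + 4·13 + 17)/6 = 78/6 = 13; σ²_C = ((17−9)/6)² = 1.778
te_D = (10 + 4·11 + 24)/6 = 78/6 = 13; σ²_D = ((24−10)/6)² = 5.444

Forward pass:
ES_A = 0; EF_A = 11
ES_B = 0; EF_B = 6
ES_C = 11; EF_C = 11+13 = 24
ES_D = max(EF_B=6, EF_C=24) = 24; EF_D = 24+13 = 37
Expected project duration μ = 37 days. Critical path: A → C → D.

Variance along critical path = 0.444 + 1.778 + 5.444 = 7.667; σ = √7.667 = 2.769 days.
Z = (31 − 37) / 2.769 = -2.167
P(T ≤ 31) = Φ(-2.167) ≈ 0.015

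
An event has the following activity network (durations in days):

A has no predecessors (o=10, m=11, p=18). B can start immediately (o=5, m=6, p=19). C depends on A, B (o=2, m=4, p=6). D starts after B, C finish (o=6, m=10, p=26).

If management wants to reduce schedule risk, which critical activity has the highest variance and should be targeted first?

te_A = (10 + 4·11 + 18)/6 = 72/6 = 12; σ²_A = ((18−10)/6)² = 1.778
te_B = (5 + 4·6 + 19)/6 = 48/6 = 8; σ²_B = ((19−5)/6)² = 5.444
te_C = (2 + 4·4 + 6)/6 = 24/6 = 4; σ²_C = ((6−2)/6)² = 0.444
te_D = (6 + 4·10 + 26)/6 = 72/6 = 12; σ²_D = ((26−6)/6)² = 11.111

Forward pass:
ES_A = 0; EF_A = 12
ES_B = 0; EF_B = 8
ES_C = max(EF_A=12, EF_B=8) = 12; EF_C = 12+4 = 16
ES_D = max(EF_B=8, EF_C=16) = 16; EF_D = 16+12 = 28
Expected project duration μ = 28 days. Critical path: A → C → D.

Variances on critical path: σ²_A=1.778, σ²_C=0.444, σ²_D=11.111.
Largest is σ²_D = 11.111.

D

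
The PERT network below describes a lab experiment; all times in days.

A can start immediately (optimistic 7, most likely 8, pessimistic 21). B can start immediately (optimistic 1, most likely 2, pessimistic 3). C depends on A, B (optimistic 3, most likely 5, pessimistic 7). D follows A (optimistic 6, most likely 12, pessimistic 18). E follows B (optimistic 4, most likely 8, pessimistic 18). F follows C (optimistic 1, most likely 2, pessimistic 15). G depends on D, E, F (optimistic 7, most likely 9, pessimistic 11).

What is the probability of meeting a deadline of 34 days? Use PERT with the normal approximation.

0.830

te_A = (7 + 4·8 + 21)/6 = 60/6 = 10; σ²_A = ((21−7)/6)² = 5.444
te_B = (1 + 4·2 + 3)/6 = 12/6 = 2; σ²_B = ((3−1)/6)² = 0.111
te_C = (3 + 4·5 + 7)/6 = 30/6 = 5; σ²_C = ((7−3)/6)² = 0.444
te_D = (6 + 4·12 + 18)/6 = 72/6 = 12; σ²_D = ((18−6)/6)² = 4.000
te_E = (4 + 4·8 + 18)/6 = 54/6 = 9; σ²_E = ((18−4)/6)² = 5.444
te_F = (1 + 4·2 + 15)/6 = 24/6 = 4; σ²_F = ((15−1)/6)² = 5.444
te_G = (7 + 4·9 + 11)/6 = 54/6 = 9; σ²_G = ((11−7)/6)² = 0.444

Forward pass:
ES_A = 0; EF_A = 10
ES_B = 0; EF_B = 2
ES_C = max(EF_A=10, EF_B=2) = 10; EF_C = 10+5 = 15
ES_D = 10; EF_D = 10+12 = 22
ES_E = 2; EF_E = 2+9 = 11
ES_F = 15; EF_F = 15+4 = 19
ES_G = max(EF_D=22, EF_E=11, EF_F=19) = 22; EF_G = 22+9 = 31
Expected project duration μ = 31 days. Critical path: A → D → G.

Variance along critical path = 5.444 + 4.000 + 0.444 = 9.889; σ = √9.889 = 3.145 days.
Z = (34 − 31) / 3.145 = 0.954
P(T ≤ 34) = Φ(0.954) ≈ 0.830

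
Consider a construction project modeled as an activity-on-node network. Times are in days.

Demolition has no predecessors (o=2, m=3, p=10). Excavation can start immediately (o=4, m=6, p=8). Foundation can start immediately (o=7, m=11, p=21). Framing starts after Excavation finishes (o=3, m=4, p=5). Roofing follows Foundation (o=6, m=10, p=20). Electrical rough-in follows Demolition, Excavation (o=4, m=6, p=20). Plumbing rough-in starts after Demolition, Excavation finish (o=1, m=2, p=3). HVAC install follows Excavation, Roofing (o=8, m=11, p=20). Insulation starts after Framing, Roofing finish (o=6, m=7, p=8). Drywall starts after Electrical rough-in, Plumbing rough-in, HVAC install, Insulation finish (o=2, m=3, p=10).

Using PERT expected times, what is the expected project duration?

39 days

te_Demolition = (2 + 4·3 + 10)/6 = 24/6 = 4
te_Excavation = (4 + 4·6 + 8)/6 = 36/6 = 6
te_Foundation = (7 + 4·11 + 21)/6 = 72/6 = 12
te_Framing = (3 + 4·4 + 5)/6 = 24/6 = 4
te_Roofing = (6 + 4·10 + 20)/6 = 66/6 = 11
te_Electrical rough-in = (4 + 4·6 + 20)/6 = 48/6 = 8
te_Plumbing rough-in = (1 + 4·2 + 3)/6 = 12/6 = 2
te_HVAC install = (8 + 4·11 + 20)/6 = 72/6 = 12
te_Insulation = (6 + 4·7 + 8)/6 = 42/6 = 7
te_Drywall = (2 + 4·3 + 10)/6 = 24/6 = 4

Forward pass:
ES_Demolition = 0; EF_Demolition = 4
ES_Excavation = 0; EF_Excavation = 6
ES_Foundation = 0; EF_Foundation = 12
ES_Framing = 6; EF_Framing = 6+4 = 10
ES_Roofing = 12; EF_Roofing = 12+11 = 23
ES_Electrical rough-in = max(EF_Demolition=4, EF_Excavation=6) = 6; EF_Electrical rough-in = 6+8 = 14
ES_Plumbing rough-in = max(EF_Demolition=4, EF_Excavation=6) = 6; EF_Plumbing rough-in = 6+2 = 8
ES_HVAC install = max(EF_Excavation=6, EF_Roofing=23) = 23; EF_HVAC install = 23+12 = 35
ES_Insulation = max(EF_Framing=10, EF_Roofing=23) = 23; EF_Insulation = 23+7 = 30
ES_Drywall = max(EF_Electrical rough-in=14, EF_Plumbing rough-in=8, EF_HVAC install=35, EF_Insulation=30) = 35; EF_Drywall = 35+4 = 39
Expected project duration μ = 39 days. Critical path: Foundation → Roofing → HVAC install → Drywall.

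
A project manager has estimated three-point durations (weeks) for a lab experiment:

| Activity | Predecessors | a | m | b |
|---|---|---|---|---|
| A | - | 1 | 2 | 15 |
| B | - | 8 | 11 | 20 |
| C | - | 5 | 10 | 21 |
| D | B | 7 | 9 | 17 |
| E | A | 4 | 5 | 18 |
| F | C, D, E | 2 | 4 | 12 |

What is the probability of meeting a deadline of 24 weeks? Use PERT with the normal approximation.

0.166

te_A = (1 + 4·2 + 15)/6 = 24/6 = 4; σ²_A = ((15−1)/6)² = 5.444
te_B = (8 + 4·11 + 20)/6 = 72/6 = 12; σ²_B = ((20−8)/6)² = 4.000
te_C = (5 + 4·10 + 21)/6 = 66/6 = 11; σ²_C = ((21−5)/6)² = 7.111
te_D = (7 + 4·9 + 17)/6 = 60/6 = 10; σ²_D = ((17−7)/6)² = 2.778
te_E = (4 + 4·5 + 18)/6 = 42/6 = 7; σ²_E = ((18−4)/6)² = 5.444
te_F = (2 + 4·4 + 12)/6 = 30/6 = 5; σ²_F = ((12−2)/6)² = 2.778

Forward pass:
ES_A = 0; EF_A = 4
ES_B = 0; EF_B = 12
ES_C = 0; EF_C = 11
ES_D = 12; EF_D = 12+10 = 22
ES_E = 4; EF_E = 4+7 = 11
ES_F = max(EF_C=11, EF_D=22, EF_E=11) = 22; EF_F = 22+5 = 27
Expected project duration μ = 27 weeks. Critical path: B → D → F.

Variance along critical path = 4.000 + 2.778 + 2.778 = 9.556; σ = √9.556 = 3.091 weeks.
Z = (24 − 27) / 3.091 = -0.970
P(T ≤ 24) = Φ(-0.970) ≈ 0.166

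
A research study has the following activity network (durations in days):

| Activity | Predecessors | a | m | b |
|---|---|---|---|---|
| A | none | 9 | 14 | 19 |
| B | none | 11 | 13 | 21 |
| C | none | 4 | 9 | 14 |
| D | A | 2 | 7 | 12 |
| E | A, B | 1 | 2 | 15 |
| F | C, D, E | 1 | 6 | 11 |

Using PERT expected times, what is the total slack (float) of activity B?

3 days

te_A = (9 + 4·14 + 19)/6 = 84/6 = 14
te_B = (11 + 4·13 + 21)/6 = 84/6 = 14
te_C = (4 + 4·9 + 14)/6 = 54/6 = 9
te_D = (2 + 4·7 + 12)/6 = 42/6 = 7
te_E = (1 + 4·2 + 15)/6 = 24/6 = 4
te_F = (1 + 4·6 + 11)/6 = 36/6 = 6

Forward pass:
ES_A = 0; EF_A = 14
ES_B = 0; EF_B = 14
ES_C = 0; EF_C = 9
ES_D = 14; EF_D = 14+7 = 21
ES_E = max(EF_A=14, EF_B=14) = 14; EF_E = 14+4 = 18
ES_F = max(EF_C=9, EF_D=21, EF_E=18) = 21; EF_F = 21+6 = 27
Expected project duration μ = 27 days. Critical path: A → D → F.

Backward pass:
LF_F = 27; LS_F = 27−6 = 21
LF_E = LS_F = 21; LS_E = 21−4 = 17
LF_D = LS_F = 21; LS_D = 21−7 = 14
LF_C = LS_F = 21; LS_C = 21−9 = 12
LF_B = LS_E = 17; LS_B = 17−14 = 3
LF_A = min(LS_D=14, LS_E=17) = 14; LS_A = 14−14 = 0
Slack_B = LS_B − ES_B = 3 − 0 = 3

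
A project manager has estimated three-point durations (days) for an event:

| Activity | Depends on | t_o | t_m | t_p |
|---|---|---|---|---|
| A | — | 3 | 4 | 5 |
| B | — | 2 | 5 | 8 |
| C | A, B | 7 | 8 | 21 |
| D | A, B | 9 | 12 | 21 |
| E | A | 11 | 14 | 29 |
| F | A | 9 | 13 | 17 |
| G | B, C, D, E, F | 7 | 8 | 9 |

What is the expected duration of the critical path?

te_A = (3 + 4·4 + 5)/6 = 24/6 = 4
te_B = (2 + 4·5 + 8)/6 = 30/6 = 5
te_C = (7 + 4·8 + 21)/6 = 60/6 = 10
te_D = (9 + 4·12 + 21)/6 = 78/6 = 13
te_E = (11 + 4·14 + 29)/6 = 96/6 = 16
te_F = (9 + 4·13 + 17)/6 = 78/6 = 13
te_G = (7 + 4·8 + 9)/6 = 48/6 = 8

Forward pass:
ES_A = 0; EF_A = 4
ES_B = 0; EF_B = 5
ES_C = max(EF_A=4, EF_B=5) = 5; EF_C = 5+10 = 15
ES_D = max(EF_A=4, EF_B=5) = 5; EF_D = 5+13 = 18
ES_E = 4; EF_E = 4+16 = 20
ES_F = 4; EF_F = 4+13 = 17
ES_G = max(EF_B=5, EF_C=15, EF_D=18, EF_E=20, EF_F=17) = 20; EF_G = 20+8 = 28
Expected project duration μ = 28 days. Critical path: A → E → G.

28 days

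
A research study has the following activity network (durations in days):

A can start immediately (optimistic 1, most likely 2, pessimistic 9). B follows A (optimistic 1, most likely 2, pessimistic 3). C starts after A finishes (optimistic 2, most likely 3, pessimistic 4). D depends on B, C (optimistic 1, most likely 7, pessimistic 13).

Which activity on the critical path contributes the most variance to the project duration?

D

te_A = (1 + 4·2 + 9)/6 = 18/6 = 3; σ²_A = ((9−1)/6)² = 1.778
te_B = (1 + 4·2 + 3)/6 = 12/6 = 2; σ²_B = ((3−1)/6)² = 0.111
te_C = (2 + 4·3 + 4)/6 = 18/6 = 3; σ²_C = ((4−2)/6)² = 0.111
te_D = (1 + 4·7 + 13)/6 = 42/6 = 7; σ²_D = ((13−1)/6)² = 4.000

Forward pass:
ES_A = 0; EF_A = 3
ES_B = 3; EF_B = 3+2 = 5
ES_C = 3; EF_C = 3+3 = 6
ES_D = max(EF_B=5, EF_C=6) = 6; EF_D = 6+7 = 13
Expected project duration μ = 13 days. Critical path: A → C → D.

Variances on critical path: σ²_A=1.778, σ²_C=0.111, σ²_D=4.000.
Largest is σ²_D = 4.000.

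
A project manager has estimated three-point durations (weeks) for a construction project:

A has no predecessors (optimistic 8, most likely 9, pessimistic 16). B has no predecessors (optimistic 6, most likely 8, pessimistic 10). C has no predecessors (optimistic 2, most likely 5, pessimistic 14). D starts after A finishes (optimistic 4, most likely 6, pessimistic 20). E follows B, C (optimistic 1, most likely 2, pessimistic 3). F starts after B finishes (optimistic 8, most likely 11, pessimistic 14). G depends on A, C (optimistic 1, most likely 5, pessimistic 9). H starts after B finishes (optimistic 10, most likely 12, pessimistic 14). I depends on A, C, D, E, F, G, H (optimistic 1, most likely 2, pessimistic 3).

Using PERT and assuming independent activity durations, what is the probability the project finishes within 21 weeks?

0.159

te_A = (8 + 4·9 + 16)/6 = 60/6 = 10; σ²_A = ((16−8)/6)² = 1.778
te_B = (6 + 4·8 + 10)/6 = 48/6 = 8; σ²_B = ((10−6)/6)² = 0.444
te_C = (2 + 4·5 + 14)/6 = 36/6 = 6; σ²_C = ((14−2)/6)² = 4.000
te_D = (4 + 4·6 + 20)/6 = 48/6 = 8; σ²_D = ((20−4)/6)² = 7.111
te_E = (1 + 4·2 + 3)/6 = 12/6 = 2; σ²_E = ((3−1)/6)² = 0.111
te_F = (8 + 4·11 + 14)/6 = 66/6 = 11; σ²_F = ((14−8)/6)² = 1.000
te_G = (1 + 4·5 + 9)/6 = 30/6 = 5; σ²_G = ((9−1)/6)² = 1.778
te_H = (10 + 4·12 + 14)/6 = 72/6 = 12; σ²_H = ((14−10)/6)² = 0.444
te_I = (1 + 4·2 + 3)/6 = 12/6 = 2; σ²_I = ((3−1)/6)² = 0.111

Forward pass:
ES_A = 0; EF_A = 10
ES_B = 0; EF_B = 8
ES_C = 0; EF_C = 6
ES_D = 10; EF_D = 10+8 = 18
ES_E = max(EF_B=8, EF_C=6) = 8; EF_E = 8+2 = 10
ES_F = 8; EF_F = 8+11 = 19
ES_G = max(EF_A=10, EF_C=6) = 10; EF_G = 10+5 = 15
ES_H = 8; EF_H = 8+12 = 20
ES_I = max(EF_A=10, EF_C=6, EF_D=18, EF_E=10, EF_F=19, EF_G=15, EF_H=20) = 20; EF_I = 20+2 = 22
Expected project duration μ = 22 weeks. Critical path: B → H → I.

Variance along critical path = 0.444 + 0.444 + 0.111 = 1.000; σ = √1.000 = 1.000 weeks.
Z = (21 − 22) / 1.000 = -1.000
P(T ≤ 21) = Φ(-1.000) ≈ 0.159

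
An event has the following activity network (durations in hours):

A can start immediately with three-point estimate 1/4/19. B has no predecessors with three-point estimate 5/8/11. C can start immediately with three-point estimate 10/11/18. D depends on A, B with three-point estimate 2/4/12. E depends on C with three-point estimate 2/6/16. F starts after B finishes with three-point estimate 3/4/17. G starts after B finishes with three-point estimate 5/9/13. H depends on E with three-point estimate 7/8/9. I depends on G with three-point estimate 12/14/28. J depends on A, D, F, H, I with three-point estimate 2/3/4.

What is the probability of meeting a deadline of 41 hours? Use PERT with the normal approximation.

0.943

te_A = (1 + 4·4 + 19)/6 = 36/6 = 6; σ²_A = ((19−1)/6)² = 9.000
te_B = (5 + 4·8 + 11)/6 = 48/6 = 8; σ²_B = ((11−5)/6)² = 1.000
te_C = (10 + 4·11 + 18)/6 = 72/6 = 12; σ²_C = ((18−10)/6)² = 1.778
te_D = (2 + 4·4 + 12)/6 = 30/6 = 5; σ²_D = ((12−2)/6)² = 2.778
te_E = (2 + 4·6 + 16)/6 = 42/6 = 7; σ²_E = ((16−2)/6)² = 5.444
te_F = (3 + 4·4 + 17)/6 = 36/6 = 6; σ²_F = ((17−3)/6)² = 5.444
te_G = (5 + 4·9 + 13)/6 = 54/6 = 9; σ²_G = ((13−5)/6)² = 1.778
te_H = (7 + 4·8 + 9)/6 = 48/6 = 8; σ²_H = ((9−7)/6)² = 0.111
te_I = (12 + 4·14 + 28)/6 = 96/6 = 16; σ²_I = ((28−12)/6)² = 7.111
te_J = (2 + 4·3 + 4)/6 = 18/6 = 3; σ²_J = ((4−2)/6)² = 0.111

Forward pass:
ES_A = 0; EF_A = 6
ES_B = 0; EF_B = 8
ES_C = 0; EF_C = 12
ES_D = max(EF_A=6, EF_B=8) = 8; EF_D = 8+5 = 13
ES_E = 12; EF_E = 12+7 = 19
ES_F = 8; EF_F = 8+6 = 14
ES_G = 8; EF_G = 8+9 = 17
ES_H = 19; EF_H = 19+8 = 27
ES_I = 17; EF_I = 17+16 = 33
ES_J = max(EF_A=6, EF_D=13, EF_F=14, EF_H=27, EF_I=33) = 33; EF_J = 33+3 = 36
Expected project duration μ = 36 hours. Critical path: B → G → I → J.

Variance along critical path = 1.000 + 1.778 + 7.111 + 0.111 = 10.000; σ = √10.000 = 3.162 hours.
Z = (41 − 36) / 3.162 = 1.581
P(T ≤ 41) = Φ(1.581) ≈ 0.943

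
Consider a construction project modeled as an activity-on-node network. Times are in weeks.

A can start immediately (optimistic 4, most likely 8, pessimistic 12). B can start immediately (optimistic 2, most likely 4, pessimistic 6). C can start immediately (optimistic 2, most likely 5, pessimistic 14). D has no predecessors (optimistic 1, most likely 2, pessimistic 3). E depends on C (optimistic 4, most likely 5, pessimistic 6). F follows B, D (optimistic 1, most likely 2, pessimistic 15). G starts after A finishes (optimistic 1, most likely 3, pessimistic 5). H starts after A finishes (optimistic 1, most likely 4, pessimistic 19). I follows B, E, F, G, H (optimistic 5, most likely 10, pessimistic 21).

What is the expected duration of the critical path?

te_A = (4 + 4·8 + 12)/6 = 48/6 = 8
te_B = (2 + 4·4 + 6)/6 = 24/6 = 4
te_C = (2 + 4·5 + 14)/6 = 36/6 = 6
te_D = (1 + 4·2 + 3)/6 = 12/6 = 2
te_E = (4 + 4·5 + 6)/6 = 30/6 = 5
te_F = (1 + 4·2 + 15)/6 = 24/6 = 4
te_G = (1 + 4·3 + 5)/6 = 18/6 = 3
te_H = (1 + 4·4 + 19)/6 = 36/6 = 6
te_I = (5 + 4·10 + 21)/6 = 66/6 = 11

Forward pass:
ES_A = 0; EF_A = 8
ES_B = 0; EF_B = 4
ES_C = 0; EF_C = 6
ES_D = 0; EF_D = 2
ES_E = 6; EF_E = 6+5 = 11
ES_F = max(EF_B=4, EF_D=2) = 4; EF_F = 4+4 = 8
ES_G = 8; EF_G = 8+3 = 11
ES_H = 8; EF_H = 8+6 = 14
ES_I = max(EF_B=4, EF_E=11, EF_F=8, EF_G=11, EF_H=14) = 14; EF_I = 14+11 = 25
Expected project duration μ = 25 weeks. Critical path: A → H → I.

25 weeks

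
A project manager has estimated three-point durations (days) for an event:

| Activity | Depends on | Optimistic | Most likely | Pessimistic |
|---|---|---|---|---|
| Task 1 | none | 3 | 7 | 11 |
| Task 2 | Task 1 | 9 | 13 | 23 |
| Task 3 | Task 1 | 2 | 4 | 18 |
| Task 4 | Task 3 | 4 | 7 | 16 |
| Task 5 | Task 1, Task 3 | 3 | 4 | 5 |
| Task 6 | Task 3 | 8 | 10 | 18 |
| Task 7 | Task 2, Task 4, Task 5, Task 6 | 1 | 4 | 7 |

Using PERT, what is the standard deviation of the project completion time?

te_Task 1 = (3 + 4·7 + 11)/6 = 42/6 = 7; σ²_Task 1 = ((11−3)/6)² = 1.778
te_Task 2 = (9 + 4·13 + 23)/6 = 84/6 = 14; σ²_Task 2 = ((23−9)/6)² = 5.444
te_Task 3 = (2 + 4·4 + 18)/6 = 36/6 = 6; σ²_Task 3 = ((18−2)/6)² = 7.111
te_Task 4 = (4 + 4·7 + 16)/6 = 48/6 = 8; σ²_Task 4 = ((16−4)/6)² = 4.000
te_Task 5 = (3 + 4·4 + 5)/6 = 24/6 = 4; σ²_Task 5 = ((5−3)/6)² = 0.111
te_Task 6 = (8 + 4·10 + 18)/6 = 66/6 = 11; σ²_Task 6 = ((18−8)/6)² = 2.778
te_Task 7 = (1 + 4·4 + 7)/6 = 24/6 = 4; σ²_Task 7 = ((7−1)/6)² = 1.000

Forward pass:
ES_Task 1 = 0; EF_Task 1 = 7
ES_Task 2 = 7; EF_Task 2 = 7+14 = 21
ES_Task 3 = 7; EF_Task 3 = 7+6 = 13
ES_Task 4 = 13; EF_Task 4 = 13+8 = 21
ES_Task 5 = max(EF_Task 1=7, EF_Task 3=13) = 13; EF_Task 5 = 13+4 = 17
ES_Task 6 = 13; EF_Task 6 = 13+11 = 24
ES_Task 7 = max(EF_Task 2=21, EF_Task 4=21, EF_Task 5=17, EF_Task 6=24) = 24; EF_Task 7 = 24+4 = 28
Expected project duration μ = 28 days. Critical path: Task 1 → Task 3 → Task 6 → Task 7.

Variance along critical path = 1.778 + 7.111 + 2.778 + 1.000 = 12.667
σ = √12.667 = 3.559 days

3.56 days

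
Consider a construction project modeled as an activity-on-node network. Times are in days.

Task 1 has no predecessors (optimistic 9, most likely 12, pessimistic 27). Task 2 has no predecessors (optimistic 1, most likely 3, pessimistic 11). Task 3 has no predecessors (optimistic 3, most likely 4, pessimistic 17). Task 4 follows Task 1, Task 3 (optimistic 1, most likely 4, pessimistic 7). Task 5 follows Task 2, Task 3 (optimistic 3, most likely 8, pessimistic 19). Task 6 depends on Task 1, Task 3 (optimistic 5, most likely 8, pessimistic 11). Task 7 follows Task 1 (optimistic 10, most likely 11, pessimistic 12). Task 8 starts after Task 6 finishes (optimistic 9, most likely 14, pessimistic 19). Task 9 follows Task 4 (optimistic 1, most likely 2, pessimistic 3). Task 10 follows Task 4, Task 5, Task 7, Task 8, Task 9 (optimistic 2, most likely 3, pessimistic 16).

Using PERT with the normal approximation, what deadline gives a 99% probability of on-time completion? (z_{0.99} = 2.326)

50.9 days

te_Task 1 = (9 + 4·12 + 27)/6 = 84/6 = 14; σ²_Task 1 = ((27−9)/6)² = 9.000
te_Task 2 = (1 + 4·3 + 11)/6 = 24/6 = 4; σ²_Task 2 = ((11−1)/6)² = 2.778
te_Task 3 = (3 + 4·4 + 17)/6 = 36/6 = 6; σ²_Task 3 = ((17−3)/6)² = 5.444
te_Task 4 = (1 + 4·4 + 7)/6 = 24/6 = 4; σ²_Task 4 = ((7−1)/6)² = 1.000
te_Task 5 = (3 + 4·8 + 19)/6 = 54/6 = 9; σ²_Task 5 = ((19−3)/6)² = 7.111
te_Task 6 = (5 + 4·8 + 11)/6 = 48/6 = 8; σ²_Task 6 = ((11−5)/6)² = 1.000
te_Task 7 = (10 + 4·11 + 12)/6 = 66/6 = 11; σ²_Task 7 = ((12−10)/6)² = 0.111
te_Task 8 = (9 + 4·14 + 19)/6 = 84/6 = 14; σ²_Task 8 = ((19−9)/6)² = 2.778
te_Task 9 = (1 + 4·2 + 3)/6 = 12/6 = 2; σ²_Task 9 = ((3−1)/6)² = 0.111
te_Task 10 = (2 + 4·3 + 16)/6 = 30/6 = 5; σ²_Task 10 = ((16−2)/6)² = 5.444

Forward pass:
ES_Task 1 = 0; EF_Task 1 = 14
ES_Task 2 = 0; EF_Task 2 = 4
ES_Task 3 = 0; EF_Task 3 = 6
ES_Task 4 = max(EF_Task 1=14, EF_Task 3=6) = 14; EF_Task 4 = 14+4 = 18
ES_Task 5 = max(EF_Task 2=4, EF_Task 3=6) = 6; EF_Task 5 = 6+9 = 15
ES_Task 6 = max(EF_Task 1=14, EF_Task 3=6) = 14; EF_Task 6 = 14+8 = 22
ES_Task 7 = 14; EF_Task 7 = 14+11 = 25
ES_Task 8 = 22; EF_Task 8 = 22+14 = 36
ES_Task 9 = 18; EF_Task 9 = 18+2 = 20
ES_Task 10 = max(EF_Task 4=18, EF_Task 5=15, EF_Task 7=25, EF_Task 8=36, EF_Task 9=20) = 36; EF_Task 10 = 36+5 = 41
Expected project duration μ = 41 days. Critical path: Task 1 → Task 6 → Task 8 → Task 10.

Variance along critical path = 9.000 + 1.000 + 2.778 + 5.444 = 18.222; σ = 4.269 days.
D = μ + z·σ = 41 + 2.326·4.269 = 50.9 days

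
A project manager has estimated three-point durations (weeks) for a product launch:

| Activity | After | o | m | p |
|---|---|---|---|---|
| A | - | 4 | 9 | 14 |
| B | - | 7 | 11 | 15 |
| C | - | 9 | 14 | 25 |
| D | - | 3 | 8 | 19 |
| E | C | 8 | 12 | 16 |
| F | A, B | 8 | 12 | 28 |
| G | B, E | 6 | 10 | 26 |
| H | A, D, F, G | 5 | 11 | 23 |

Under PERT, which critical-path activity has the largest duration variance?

G

te_A = (4 + 4·9 + 14)/6 = 54/6 = 9; σ²_A = ((14−4)/6)² = 2.778
te_B = (7 + 4·11 + 15)/6 = 66/6 = 11; σ²_B = ((15−7)/6)² = 1.778
te_C = (9 + 4·14 + 25)/6 = 90/6 = 15; σ²_C = ((25−9)/6)² = 7.111
te_D = (3 + 4·8 + 19)/6 = 54/6 = 9; σ²_D = ((19−3)/6)² = 7.111
te_E = (8 + 4·12 + 16)/6 = 72/6 = 12; σ²_E = ((16−8)/6)² = 1.778
te_F = (8 + 4·12 + 28)/6 = 84/6 = 14; σ²_F = ((28−8)/6)² = 11.111
te_G = (6 + 4·10 + 26)/6 = 72/6 = 12; σ²_G = ((26−6)/6)² = 11.111
te_H = (5 + 4·11 + 23)/6 = 72/6 = 12; σ²_H = ((23−5)/6)² = 9.000

Forward pass:
ES_A = 0; EF_A = 9
ES_B = 0; EF_B = 11
ES_C = 0; EF_C = 15
ES_D = 0; EF_D = 9
ES_E = 15; EF_E = 15+12 = 27
ES_F = max(EF_A=9, EF_B=11) = 11; EF_F = 11+14 = 25
ES_G = max(EF_B=11, EF_E=27) = 27; EF_G = 27+12 = 39
ES_H = max(EF_A=9, EF_D=9, EF_F=25, EF_G=39) = 39; EF_H = 39+12 = 51
Expected project duration μ = 51 weeks. Critical path: C → E → G → H.

Variances on critical path: σ²_C=7.111, σ²_E=1.778, σ²_G=11.111, σ²_H=9.000.
Largest is σ²_G = 11.111.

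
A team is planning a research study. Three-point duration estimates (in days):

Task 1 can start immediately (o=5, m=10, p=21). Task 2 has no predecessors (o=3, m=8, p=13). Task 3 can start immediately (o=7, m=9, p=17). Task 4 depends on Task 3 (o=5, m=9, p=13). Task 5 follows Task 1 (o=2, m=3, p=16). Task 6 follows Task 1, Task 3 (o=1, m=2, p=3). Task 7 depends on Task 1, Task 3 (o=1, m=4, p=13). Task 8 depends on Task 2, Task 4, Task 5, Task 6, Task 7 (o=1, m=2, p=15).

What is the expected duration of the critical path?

23 days

te_Task 1 = (5 + 4·10 + 21)/6 = 66/6 = 11
te_Task 2 = (3 + 4·8 + 13)/6 = 48/6 = 8
te_Task 3 = (7 + 4·9 + 17)/6 = 60/6 = 10
te_Task 4 = (5 + 4·9 + 13)/6 = 54/6 = 9
te_Task 5 = (2 + 4·3 + 16)/6 = 30/6 = 5
te_Task 6 = (1 + 4·2 + 3)/6 = 12/6 = 2
te_Task 7 = (1 + 4·4 + 13)/6 = 30/6 = 5
te_Task 8 = (1 + 4·2 + 15)/6 = 24/6 = 4

Forward pass:
ES_Task 1 = 0; EF_Task 1 = 11
ES_Task 2 = 0; EF_Task 2 = 8
ES_Task 3 = 0; EF_Task 3 = 10
ES_Task 4 = 10; EF_Task 4 = 10+9 = 19
ES_Task 5 = 11; EF_Task 5 = 11+5 = 16
ES_Task 6 = max(EF_Task 1=11, EF_Task 3=10) = 11; EF_Task 6 = 11+2 = 13
ES_Task 7 = max(EF_Task 1=11, EF_Task 3=10) = 11; EF_Task 7 = 11+5 = 16
ES_Task 8 = max(EF_Task 2=8, EF_Task 4=19, EF_Task 5=16, EF_Task 6=13, EF_Task 7=16) = 19; EF_Task 8 = 19+4 = 23
Expected project duration μ = 23 days. Critical path: Task 3 → Task 4 → Task 8.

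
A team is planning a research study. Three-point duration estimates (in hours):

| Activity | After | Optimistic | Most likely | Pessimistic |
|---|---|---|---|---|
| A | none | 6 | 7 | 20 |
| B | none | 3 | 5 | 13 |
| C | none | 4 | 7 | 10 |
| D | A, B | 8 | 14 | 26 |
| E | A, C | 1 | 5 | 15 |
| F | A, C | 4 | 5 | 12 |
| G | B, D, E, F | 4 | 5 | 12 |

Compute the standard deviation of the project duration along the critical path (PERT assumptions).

4.03 hours

te_A = (6 + 4·7 + 20)/6 = 54/6 = 9; σ²_A = ((20−6)/6)² = 5.444
te_B = (3 + 4·5 + 13)/6 = 36/6 = 6; σ²_B = ((13−3)/6)² = 2.778
te_C = (4 + 4·7 + 10)/6 = 42/6 = 7; σ²_C = ((10−4)/6)² = 1.000
te_D = (8 + 4·14 + 26)/6 = 90/6 = 15; σ²_D = ((26−8)/6)² = 9.000
te_E = (1 + 4·5 + 15)/6 = 36/6 = 6; σ²_E = ((15−1)/6)² = 5.444
te_F = (4 + 4·5 + 12)/6 = 36/6 = 6; σ²_F = ((12−4)/6)² = 1.778
te_G = (4 + 4·5 + 12)/6 = 36/6 = 6; σ²_G = ((12−4)/6)² = 1.778

Forward pass:
ES_A = 0; EF_A = 9
ES_B = 0; EF_B = 6
ES_C = 0; EF_C = 7
ES_D = max(EF_A=9, EF_B=6) = 9; EF_D = 9+15 = 24
ES_E = max(EF_A=9, EF_C=7) = 9; EF_E = 9+6 = 15
ES_F = max(EF_A=9, EF_C=7) = 9; EF_F = 9+6 = 15
ES_G = max(EF_B=6, EF_D=24, EF_E=15, EF_F=15) = 24; EF_G = 24+6 = 30
Expected project duration μ = 30 hours. Critical path: A → D → G.

Variance along critical path = 5.444 + 9.000 + 1.778 = 16.222
σ = √16.222 = 4.028 hours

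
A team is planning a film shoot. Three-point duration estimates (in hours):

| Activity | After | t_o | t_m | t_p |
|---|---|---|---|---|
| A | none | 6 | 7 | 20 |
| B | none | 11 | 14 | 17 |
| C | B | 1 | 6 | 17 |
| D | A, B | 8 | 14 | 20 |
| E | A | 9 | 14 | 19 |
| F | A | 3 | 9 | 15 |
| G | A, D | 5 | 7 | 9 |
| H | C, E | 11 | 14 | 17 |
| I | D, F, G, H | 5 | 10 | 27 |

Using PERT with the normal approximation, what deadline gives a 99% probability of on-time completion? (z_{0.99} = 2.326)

te_A = (6 + 4·7 + 20)/6 = 54/6 = 9; σ²_A = ((20−6)/6)² = 5.444
te_B = (11 + 4·14 + 17)/6 = 84/6 = 14; σ²_B = ((17−11)/6)² = 1.000
te_C = (1 + 4·6 + 17)/6 = 42/6 = 7; σ²_C = ((17−1)/6)² = 7.111
te_D = (8 + 4·14 + 20)/6 = 84/6 = 14; σ²_D = ((20−8)/6)² = 4.000
te_E = (9 + 4·14 + 19)/6 = 84/6 = 14; σ²_E = ((19−9)/6)² = 2.778
te_F = (3 + 4·9 + 15)/6 = 54/6 = 9; σ²_F = ((15−3)/6)² = 4.000
te_G = (5 + 4·7 + 9)/6 = 42/6 = 7; σ²_G = ((9−5)/6)² = 0.444
te_H = (11 + 4·14 + 17)/6 = 84/6 = 14; σ²_H = ((17−11)/6)² = 1.000
te_I = (5 + 4·10 + 27)/6 = 72/6 = 12; σ²_I = ((27−5)/6)² = 13.444

Forward pass:
ES_A = 0; EF_A = 9
ES_B = 0; EF_B = 14
ES_C = 14; EF_C = 14+7 = 21
ES_D = max(EF_A=9, EF_B=14) = 14; EF_D = 14+14 = 28
ES_E = 9; EF_E = 9+14 = 23
ES_F = 9; EF_F = 9+9 = 18
ES_G = max(EF_A=9, EF_D=28) = 28; EF_G = 28+7 = 35
ES_H = max(EF_C=21, EF_E=23) = 23; EF_H = 23+14 = 37
ES_I = max(EF_D=28, EF_F=18, EF_G=35, EF_H=37) = 37; EF_I = 37+12 = 49
Expected project duration μ = 49 hours. Critical path: A → E → H → I.

Variance along critical path = 5.444 + 2.778 + 1.000 + 13.444 = 22.667; σ = 4.761 hours.
D = μ + z·σ = 49 + 2.326·4.761 = 60.1 hours

60.1 hours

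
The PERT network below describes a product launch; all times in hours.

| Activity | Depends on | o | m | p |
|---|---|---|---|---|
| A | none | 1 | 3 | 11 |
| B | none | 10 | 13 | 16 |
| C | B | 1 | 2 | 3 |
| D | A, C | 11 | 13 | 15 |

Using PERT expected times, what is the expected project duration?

28 hours

te_A = (1 + 4·3 + 11)/6 = 24/6 = 4
te_B = (10 + 4·13 + 16)/6 = 78/6 = 13
te_C = (1 + 4·2 + 3)/6 = 12/6 = 2
te_D = (11 + 4·13 + 15)/6 = 78/6 = 13

Forward pass:
ES_A = 0; EF_A = 4
ES_B = 0; EF_B = 13
ES_C = 13; EF_C = 13+2 = 15
ES_D = max(EF_A=4, EF_C=15) = 15; EF_D = 15+13 = 28
Expected project duration μ = 28 hours. Critical path: B → C → D.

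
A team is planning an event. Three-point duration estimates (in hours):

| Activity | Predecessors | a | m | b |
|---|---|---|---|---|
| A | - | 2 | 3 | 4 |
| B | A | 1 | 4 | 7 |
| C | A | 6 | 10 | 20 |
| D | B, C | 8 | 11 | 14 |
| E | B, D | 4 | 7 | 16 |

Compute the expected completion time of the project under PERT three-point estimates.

33 hours

te_A = (2 + 4·3 + 4)/6 = 18/6 = 3
te_B = (1 + 4·4 + 7)/6 = 24/6 = 4
te_C = (6 + 4·10 + 20)/6 = 66/6 = 11
te_D = (8 + 4·11 + 14)/6 = 66/6 = 11
te_E = (4 + 4·7 + 16)/6 = 48/6 = 8

Forward pass:
ES_A = 0; EF_A = 3
ES_B = 3; EF_B = 3+4 = 7
ES_C = 3; EF_C = 3+11 = 14
ES_D = max(EF_B=7, EF_C=14) = 14; EF_D = 14+11 = 25
ES_E = max(EF_B=7, EF_D=25) = 25; EF_E = 25+8 = 33
Expected project duration μ = 33 hours. Critical path: A → C → D → E.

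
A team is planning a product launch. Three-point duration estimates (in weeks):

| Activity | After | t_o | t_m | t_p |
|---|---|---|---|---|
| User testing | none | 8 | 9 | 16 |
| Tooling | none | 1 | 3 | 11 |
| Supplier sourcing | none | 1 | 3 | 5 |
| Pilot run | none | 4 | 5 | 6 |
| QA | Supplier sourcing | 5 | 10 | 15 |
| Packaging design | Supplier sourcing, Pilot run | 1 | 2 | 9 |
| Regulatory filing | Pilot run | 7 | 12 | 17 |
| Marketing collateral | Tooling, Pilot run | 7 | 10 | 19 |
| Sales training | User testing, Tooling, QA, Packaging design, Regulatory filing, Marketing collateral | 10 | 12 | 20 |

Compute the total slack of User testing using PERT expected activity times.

te_User testing = (8 + 4·9 + 16)/6 = 60/6 = 10
te_Tooling = (1 + 4·3 + 11)/6 = 24/6 = 4
te_Supplier sourcing = (1 + 4·3 + 5)/6 = 18/6 = 3
te_Pilot run = (4 + 4·5 + 6)/6 = 30/6 = 5
te_QA = (5 + 4·10 + 15)/6 = 60/6 = 10
te_Packaging design = (1 + 4·2 + 9)/6 = 18/6 = 3
te_Regulatory filing = (7 + 4·12 + 17)/6 = 72/6 = 12
te_Marketing collateral = (7 + 4·10 + 19)/6 = 66/6 = 11
te_Sales training = (10 + 4·12 + 20)/6 = 78/6 = 13

Forward pass:
ES_User testing = 0; EF_User testing = 10
ES_Tooling = 0; EF_Tooling = 4
ES_Supplier sourcing = 0; EF_Supplier sourcing = 3
ES_Pilot run = 0; EF_Pilot run = 5
ES_QA = 3; EF_QA = 3+10 = 13
ES_Packaging design = max(EF_Supplier sourcing=3, EF_Pilot run=5) = 5; EF_Packaging design = 5+3 = 8
ES_Regulatory filing = 5; EF_Regulatory filing = 5+12 = 17
ES_Marketing collateral = max(EF_Tooling=4, EF_Pilot run=5) = 5; EF_Marketing collateral = 5+11 = 16
ES_Sales training = max(EF_User testing=10, EF_Tooling=4, EF_QA=13, EF_Packaging design=8, EF_Regulatory filing=17, EF_Marketing collateral=16) = 17; EF_Sales training = 17+13 = 30
Expected project duration μ = 30 weeks. Critical path: Pilot run → Regulatory filing → Sales training.

Backward pass:
LF_Sales training = 30; LS_Sales training = 30−13 = 17
LF_Marketing collateral = LS_Sales training = 17; LS_Marketing collateral = 17−11 = 6
LF_Regulatory filing = LS_Sales training = 17; LS_Regulatory filing = 17−12 = 5
LF_Packaging design = LS_Sales training = 17; LS_Packaging design = 17−3 = 14
LF_QA = LS_Sales training = 17; LS_QA = 17−10 = 7
LF_Pilot run = min(LS_Packaging design=14, LS_Regulatory filing=5, LS_Marketing collateral=6) = 5; LS_Pilot run = 5−5 = 0
LF_Supplier sourcing = min(LS_QA=7, LS_Packaging design=14) = 7; LS_Supplier sourcing = 7−3 = 4
LF_Tooling = min(LS_Marketing collateral=6, LS_Sales training=17) = 6; LS_Tooling = 6−4 = 2
LF_User testing = LS_Sales training = 17; LS_User testing = 17−10 = 7
Slack_User testing = LS_User testing − ES_User testing = 7 − 0 = 7

7 weeks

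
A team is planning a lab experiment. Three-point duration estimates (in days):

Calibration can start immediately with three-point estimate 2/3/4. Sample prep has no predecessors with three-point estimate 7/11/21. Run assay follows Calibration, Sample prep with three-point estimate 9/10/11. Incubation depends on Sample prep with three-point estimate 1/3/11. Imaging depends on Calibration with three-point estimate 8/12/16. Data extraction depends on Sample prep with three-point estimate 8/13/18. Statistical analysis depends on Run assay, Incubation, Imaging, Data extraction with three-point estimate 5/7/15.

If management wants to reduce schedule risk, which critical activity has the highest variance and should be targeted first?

te_Calibration = (2 + 4·3 + 4)/6 = 18/6 = 3; σ²_Calibration = ((4−2)/6)² = 0.111
te_Sample prep = (7 + 4·11 + 21)/6 = 72/6 = 12; σ²_Sample prep = ((21−7)/6)² = 5.444
te_Run assay = (9 + 4·10 + 11)/6 = 60/6 = 10; σ²_Run assay = ((11−9)/6)² = 0.111
te_Incubation = (1 + 4·3 + 11)/6 = 24/6 = 4; σ²_Incubation = ((11−1)/6)² = 2.778
te_Imaging = (8 + 4·12 + 16)/6 = 72/6 = 12; σ²_Imaging = ((16−8)/6)² = 1.778
te_Data extraction = (8 + 4·13 + 18)/6 = 78/6 = 13; σ²_Data extraction = ((18−8)/6)² = 2.778
te_Statistical analysis = (5 + 4·7 + 15)/6 = 48/6 = 8; σ²_Statistical analysis = ((15−5)/6)² = 2.778

Forward pass:
ES_Calibration = 0; EF_Calibration = 3
ES_Sample prep = 0; EF_Sample prep = 12
ES_Run assay = max(EF_Calibration=3, EF_Sample prep=12) = 12; EF_Run assay = 12+10 = 22
ES_Incubation = 12; EF_Incubation = 12+4 = 16
ES_Imaging = 3; EF_Imaging = 3+12 = 15
ES_Data extraction = 12; EF_Data extraction = 12+13 = 25
ES_Statistical analysis = max(EF_Run assay=22, EF_Incubation=16, EF_Imaging=15, EF_Data extraction=25) = 25; EF_Statistical analysis = 25+8 = 33
Expected project duration μ = 33 days. Critical path: Sample prep → Data extraction → Statistical analysis.

Variances on critical path: σ²_Sample prep=5.444, σ²_Data extraction=2.778, σ²_Statistical analysis=2.778.
Largest is σ²_Sample prep = 5.444.

Sample prep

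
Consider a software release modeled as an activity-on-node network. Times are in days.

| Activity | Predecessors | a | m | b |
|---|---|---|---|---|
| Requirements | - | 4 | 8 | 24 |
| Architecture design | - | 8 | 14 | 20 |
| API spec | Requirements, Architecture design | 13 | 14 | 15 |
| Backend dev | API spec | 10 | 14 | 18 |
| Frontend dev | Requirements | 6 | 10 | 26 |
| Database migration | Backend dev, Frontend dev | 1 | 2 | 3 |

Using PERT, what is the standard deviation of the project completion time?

2.45 days

te_Requirements = (4 + 4·8 + 24)/6 = 60/6 = 10; σ²_Requirements = ((24−4)/6)² = 11.111
te_Architecture design = (8 + 4·14 + 20)/6 = 84/6 = 14; σ²_Architecture design = ((20−8)/6)² = 4.000
te_API spec = (13 + 4·14 + 15)/6 = 84/6 = 14; σ²_API spec = ((15−13)/6)² = 0.111
te_Backend dev = (10 + 4·14 + 18)/6 = 84/6 = 14; σ²_Backend dev = ((18−10)/6)² = 1.778
te_Frontend dev = (6 + 4·10 + 26)/6 = 72/6 = 12; σ²_Frontend dev = ((26−6)/6)² = 11.111
te_Database migration = (1 + 4·2 + 3)/6 = 12/6 = 2; σ²_Database migration = ((3−1)/6)² = 0.111

Forward pass:
ES_Requirements = 0; EF_Requirements = 10
ES_Architecture design = 0; EF_Architecture design = 14
ES_API spec = max(EF_Requirements=10, EF_Architecture design=14) = 14; EF_API spec = 14+14 = 28
ES_Backend dev = 28; EF_Backend dev = 28+14 = 42
ES_Frontend dev = 10; EF_Frontend dev = 10+12 = 22
ES_Database migration = max(EF_Backend dev=42, EF_Frontend dev=22) = 42; EF_Database migration = 42+2 = 44
Expected project duration μ = 44 days. Critical path: Architecture design → API spec → Backend dev → Database migration.

Variance along critical path = 4.000 + 0.111 + 1.778 + 0.111 = 6.000
σ = √6.000 = 2.449 days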